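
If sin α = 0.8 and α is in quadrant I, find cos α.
cos α = 0.6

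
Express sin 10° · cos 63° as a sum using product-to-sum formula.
sin 10° cos 63° = (1/2)[sin(10°+63°) + sin(10°-63°)]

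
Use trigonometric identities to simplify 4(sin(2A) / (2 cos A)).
4(sin(2A) / (2 cos A)) = 4(sin A) (using Double angle)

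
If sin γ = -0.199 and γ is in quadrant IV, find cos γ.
cos γ = 0.98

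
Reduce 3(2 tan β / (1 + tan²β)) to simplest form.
3(2 tan β / (1 + tan²β)) = 3(sin(2β)) (using Double angle)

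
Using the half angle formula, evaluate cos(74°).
cos(74°) = √((1 + cos 148°)/2) = 0.2756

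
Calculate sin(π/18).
sin(π/18) = 0.1736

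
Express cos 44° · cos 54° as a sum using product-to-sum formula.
cos 44° cos 54° = (1/2)[cos(44°-54°) + cos(44°+54°)]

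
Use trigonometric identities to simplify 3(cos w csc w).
3(cos w csc w) = 3(cot w) (using Reciprocal + quotient)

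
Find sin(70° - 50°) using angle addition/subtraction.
sin(70° - 50°) = sin 70° cos 50° - cos 70° sin 50° = 0.342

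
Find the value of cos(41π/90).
cos(41π/90) = 0.1392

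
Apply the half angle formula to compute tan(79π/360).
tan(79π/360) = sin 79π/180 / (1 + cos 79π/180) = 0.8243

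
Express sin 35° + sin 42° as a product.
sin 35° + sin 42° = 2 sin(38.5°) cos(-3.5°)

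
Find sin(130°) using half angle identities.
sin(130°) = √((1 - cos 260°)/2) = 0.766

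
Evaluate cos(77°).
cos(77°) = 0.225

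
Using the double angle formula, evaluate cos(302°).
cos(302°) = cos²151° - sin²151° = 0.5299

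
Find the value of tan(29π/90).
tan(29π/90) = 1.6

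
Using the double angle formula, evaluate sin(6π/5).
sin(6π/5) = 2 sin 3π/5 cos 3π/5 = -0.5878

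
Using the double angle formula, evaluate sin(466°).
sin(466°) = 2 sin 233° cos 233° = 0.9613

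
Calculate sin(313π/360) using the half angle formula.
sin(313π/360) = √((1 - cos 313π/180)/2) = 0.3987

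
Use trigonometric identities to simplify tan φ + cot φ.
tan φ + cot φ = sec φ csc φ (using Quotient identities)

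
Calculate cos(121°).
cos(121°) = -0.515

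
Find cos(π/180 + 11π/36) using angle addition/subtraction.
cos(π/180 + 11π/36) = cos π/180 cos 11π/36 - sin π/180 sin 11π/36 = 0.5592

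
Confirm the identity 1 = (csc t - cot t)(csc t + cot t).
RHS = csc²t - cot²t = (1 + cot²t) - cot²t = 1 = LHS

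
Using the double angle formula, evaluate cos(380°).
cos(380°) = cos²190° - sin²190° = 0.9397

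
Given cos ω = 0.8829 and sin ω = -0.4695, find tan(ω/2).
tan(ω/2) = sin ω / (1 + cos ω) = -0.2493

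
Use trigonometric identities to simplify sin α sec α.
sin α sec α = tan α (using Reciprocal + quotient)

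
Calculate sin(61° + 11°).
sin(61° + 11°) = sin 61° cos 11° + cos 61° sin 11° = 0.9511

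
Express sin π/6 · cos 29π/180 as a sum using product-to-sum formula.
sin π/6 cos 29π/180 = (1/2)[sin(π/6+29π/180) + sin(π/6-29π/180)]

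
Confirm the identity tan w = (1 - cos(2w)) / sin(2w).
RHS = 2sin²w / (2 sin w cos w) = sin w/cos w = tan w = LHS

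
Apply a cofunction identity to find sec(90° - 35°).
sec(90° - 35°) = csc(35°) = 1.743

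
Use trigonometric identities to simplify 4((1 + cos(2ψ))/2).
4((1 + cos(2ψ))/2) = 4(cos²ψ) (using Power reduction)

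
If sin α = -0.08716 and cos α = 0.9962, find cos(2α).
cos(2α) = cos²α - sin²α = 0.9848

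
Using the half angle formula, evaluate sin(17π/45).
sin(17π/45) = √((1 - cos 34π/45)/2) = 0.9272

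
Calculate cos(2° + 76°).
cos(2° + 76°) = cos 2° cos 76° - sin 2° sin 76° = 0.2079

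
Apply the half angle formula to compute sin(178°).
sin(178°) = √((1 - cos 356°)/2) = 0.0349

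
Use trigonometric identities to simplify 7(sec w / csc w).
7(sec w / csc w) = 7(tan w) (using Reciprocal identities)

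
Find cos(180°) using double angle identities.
cos(180°) = cos²90° - sin²90° = -1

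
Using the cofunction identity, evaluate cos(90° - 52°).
cos(90° - 52°) = sin(52°) = 0.788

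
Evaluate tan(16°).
tan(16°) = 0.2867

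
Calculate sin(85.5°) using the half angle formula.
sin(85.5°) = √((1 - cos 171°)/2) = 0.9969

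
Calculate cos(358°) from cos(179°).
cos(358°) = cos²179° - sin²179° = 0.9994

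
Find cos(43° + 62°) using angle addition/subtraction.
cos(43° + 62°) = cos 43° cos 62° - sin 43° sin 62° = -(√6-√2)/4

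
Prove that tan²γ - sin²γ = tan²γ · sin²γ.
LHS = sin²γ/cos²γ - sin²γ = sin²γ(1/cos²γ - 1) = sin²γ · (1 - cos²γ)/cos²γ = sin²γ · sin²γ/cos²γ = sin²γ · tan²γ = RHS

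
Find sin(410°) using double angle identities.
sin(410°) = 2 sin 205° cos 205° = 0.766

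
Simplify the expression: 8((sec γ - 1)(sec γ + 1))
8((sec γ - 1)(sec γ + 1)) = 8(tan²γ) (using Diff. of squares)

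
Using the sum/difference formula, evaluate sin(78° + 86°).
sin(78° + 86°) = sin 78° cos 86° + cos 78° sin 86° = 0.2756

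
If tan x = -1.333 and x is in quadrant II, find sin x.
sin x = 0.7999 (using tan²x + 1 = sec²x)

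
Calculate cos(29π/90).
cos(29π/90) = 0.5299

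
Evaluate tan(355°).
tan(355°) = -0.08749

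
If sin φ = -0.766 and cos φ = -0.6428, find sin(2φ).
sin(2φ) = 2 sin φ cos φ = 0.9848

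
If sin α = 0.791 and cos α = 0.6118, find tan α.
tan α = sin α / cos α = 1.293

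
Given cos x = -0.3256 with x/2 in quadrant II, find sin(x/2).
sin(x/2) = ±√((1 - cos x)/2); positive since x/2 ∈ QII, so sin(x/2) = 0.8141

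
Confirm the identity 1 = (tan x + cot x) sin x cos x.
RHS = (sin x/cos x + cos x/sin x) sin x cos x = ((sin²x + cos²x)/(sin x cos x)) · sin x cos x = sin²x + cos²x = 1 = LHS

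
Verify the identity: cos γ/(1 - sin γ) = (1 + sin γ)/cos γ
RHS = (1 + sin γ)(1 - sin γ) / (cos γ(1 - sin γ)) = (1 - sin²γ) / (cos γ(1 - sin γ)) = cos²γ / (cos γ(1 - sin γ)) = cos γ/(1 - sin γ) = LHS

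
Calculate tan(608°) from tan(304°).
tan(608°) = 2 tan 304° / (1 - tan²304°) = 2.475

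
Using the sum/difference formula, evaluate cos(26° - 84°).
cos(26° - 84°) = cos 26° cos 84° + sin 26° sin 84° = 0.5299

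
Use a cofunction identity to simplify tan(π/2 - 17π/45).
tan(π/2 - 17π/45) = cot(17π/45)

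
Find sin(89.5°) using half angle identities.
sin(89.5°) = √((1 - cos 179°)/2) = 1.0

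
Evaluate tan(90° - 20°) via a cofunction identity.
tan(90° - 20°) = cot(20°) = 2.747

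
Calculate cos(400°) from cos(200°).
cos(400°) = cos²200° - sin²200° = 0.766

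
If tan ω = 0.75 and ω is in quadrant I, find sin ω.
sin ω = 0.6 (using tan²ω + 1 = sec²ω)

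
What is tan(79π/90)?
tan(79π/90) = -0.404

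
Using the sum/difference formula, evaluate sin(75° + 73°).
sin(75° + 73°) = sin 75° cos 73° + cos 75° sin 73° = 0.5299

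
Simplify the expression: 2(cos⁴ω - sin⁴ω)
2(cos⁴ω - sin⁴ω) = 2(cos(2ω)) (using Factoring + double angle)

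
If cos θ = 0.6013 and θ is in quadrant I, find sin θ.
sin θ = 0.799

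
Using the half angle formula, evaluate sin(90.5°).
sin(90.5°) = √((1 - cos 181°)/2) = 1.0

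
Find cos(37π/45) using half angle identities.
cos(37π/45) = -√((1 + cos 74π/45)/2) = -0.848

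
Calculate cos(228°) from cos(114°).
cos(228°) = 2cos²114° - 1 = -0.6691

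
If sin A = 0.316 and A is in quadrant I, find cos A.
cos A = 0.9488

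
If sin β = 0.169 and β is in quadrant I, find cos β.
cos β = 0.9856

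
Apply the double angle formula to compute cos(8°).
cos(8°) = cos²4° - sin²4° = 0.9903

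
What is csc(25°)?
csc(25°) = 2.366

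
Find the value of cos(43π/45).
cos(43π/45) = -0.9903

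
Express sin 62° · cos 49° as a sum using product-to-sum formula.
sin 62° cos 49° = (1/2)[sin(62°+49°) + sin(62°-49°)]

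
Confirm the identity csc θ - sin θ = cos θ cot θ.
LHS = 1/sin θ - sin θ = (1 - sin²θ)/sin θ = cos²θ/sin θ = cos θ · (cos θ/sin θ) = cos θ cot θ = RHS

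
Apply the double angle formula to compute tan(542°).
tan(542°) = 2 tan 271° / (1 - tan²271°) = 0.03492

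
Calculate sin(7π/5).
sin(7π/5) = -0.9511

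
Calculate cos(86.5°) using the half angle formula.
cos(86.5°) = √((1 + cos 173°)/2) = 0.06105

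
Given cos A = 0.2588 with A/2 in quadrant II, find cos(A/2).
cos(A/2) = ±√((1 + cos A)/2); negative since A/2 ∈ QII, so cos(A/2) = -0.7933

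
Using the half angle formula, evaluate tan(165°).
tan(165°) = sin 330° / (1 + cos 330°) = -(2-√3)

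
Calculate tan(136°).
tan(136°) = -0.9657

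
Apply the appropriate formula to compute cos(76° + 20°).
cos(76° + 20°) = cos 76° cos 20° - sin 76° sin 20° = -0.1045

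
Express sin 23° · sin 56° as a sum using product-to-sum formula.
sin 23° sin 56° = (1/2)[cos(23°-56°) - cos(23°+56°)]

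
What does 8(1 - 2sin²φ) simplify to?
8(1 - 2sin²φ) = 8(cos(2φ)) (using Double angle)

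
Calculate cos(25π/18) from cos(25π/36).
cos(25π/18) = 2cos²25π/36 - 1 = -0.342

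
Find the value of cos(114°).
cos(114°) = -0.4067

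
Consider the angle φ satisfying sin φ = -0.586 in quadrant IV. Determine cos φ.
cos φ = √(1 - sin²φ) = 0.8103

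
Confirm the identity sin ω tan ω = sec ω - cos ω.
RHS = 1/cos ω - cos ω = (1 - cos²ω)/cos ω = sin²ω/cos ω = sin ω · (sin ω/cos ω) = sin ω tan ω = LHS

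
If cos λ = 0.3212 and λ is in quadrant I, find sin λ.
sin λ = 0.947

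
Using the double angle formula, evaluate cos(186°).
cos(186°) = cos²93° - sin²93° = -0.9945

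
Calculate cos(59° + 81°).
cos(59° + 81°) = cos 59° cos 81° - sin 59° sin 81° = -0.766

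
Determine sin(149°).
sin(149°) = 0.515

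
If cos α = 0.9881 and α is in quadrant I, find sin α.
sin α = 0.1538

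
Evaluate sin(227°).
sin(227°) = -0.7314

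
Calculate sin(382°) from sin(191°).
sin(382°) = 2 sin 191° cos 191° = 0.3746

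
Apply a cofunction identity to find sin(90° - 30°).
sin(90° - 30°) = cos(30°) = √3/2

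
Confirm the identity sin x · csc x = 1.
LHS = sin x · (1/sin x) = 1 = RHS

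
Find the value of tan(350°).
tan(350°) = -0.1763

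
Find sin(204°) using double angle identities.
sin(204°) = 2 sin 102° cos 102° = -0.4067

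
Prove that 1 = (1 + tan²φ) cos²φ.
RHS = sec²φ · cos²φ = (1/cos²φ) · cos²φ = 1 = LHS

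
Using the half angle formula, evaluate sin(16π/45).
sin(16π/45) = √((1 - cos 32π/45)/2) = 0.8988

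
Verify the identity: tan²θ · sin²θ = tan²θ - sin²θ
RHS = sin²θ/cos²θ - sin²θ = sin²θ(1/cos²θ - 1) = sin²θ · (1 - cos²θ)/cos²θ = sin²θ · sin²θ/cos²θ = sin²θ · tan²θ = LHS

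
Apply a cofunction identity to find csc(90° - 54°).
csc(90° - 54°) = sec(54°) = 1.701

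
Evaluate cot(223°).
cot(223°) = 1.072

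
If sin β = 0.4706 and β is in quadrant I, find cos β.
cos β = 0.8823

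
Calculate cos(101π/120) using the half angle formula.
cos(101π/120) = -√((1 + cos 101π/60)/2) = -0.8788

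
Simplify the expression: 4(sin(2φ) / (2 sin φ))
4(sin(2φ) / (2 sin φ)) = 4(cos φ) (using Double angle)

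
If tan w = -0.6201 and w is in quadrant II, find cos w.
cos w = -0.8499 (using tan²w + 1 = sec²w)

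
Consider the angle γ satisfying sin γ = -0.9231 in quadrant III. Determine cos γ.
cos γ = ±√(1 - sin²γ) = -0.3846 (negative in QIII)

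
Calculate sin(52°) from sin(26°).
sin(52°) = 2 sin 26° cos 26° = 0.788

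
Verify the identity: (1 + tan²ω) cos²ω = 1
LHS = sec²ω · cos²ω = (1/cos²ω) · cos²ω = 1 = RHS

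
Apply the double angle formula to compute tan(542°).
tan(542°) = 2 tan 271° / (1 - tan²271°) = 0.03492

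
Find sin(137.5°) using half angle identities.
sin(137.5°) = √((1 - cos 275°)/2) = 0.6756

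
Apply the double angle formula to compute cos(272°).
cos(272°) = 1 - 2sin²136° = 0.0349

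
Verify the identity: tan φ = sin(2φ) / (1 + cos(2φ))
RHS = 2 sin φ cos φ / (2cos²φ) = sin φ/cos φ = tan φ = LHS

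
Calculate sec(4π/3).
sec(4π/3) = -2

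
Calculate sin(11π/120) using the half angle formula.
sin(11π/120) = √((1 - cos 11π/60)/2) = 0.284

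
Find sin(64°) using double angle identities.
sin(64°) = 2 sin 32° cos 32° = 0.8988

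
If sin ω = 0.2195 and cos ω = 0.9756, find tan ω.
tan ω = sin ω / cos ω = 0.225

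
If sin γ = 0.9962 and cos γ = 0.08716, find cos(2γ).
cos(2γ) = cos²γ - sin²γ = -0.9848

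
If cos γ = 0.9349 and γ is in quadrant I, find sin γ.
sin γ = 0.3549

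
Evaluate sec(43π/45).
sec(43π/45) = -1.01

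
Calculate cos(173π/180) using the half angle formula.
cos(173π/180) = -√((1 + cos 173π/90)/2) = -0.9925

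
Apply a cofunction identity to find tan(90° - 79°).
tan(90° - 79°) = cot(79°) = 0.1944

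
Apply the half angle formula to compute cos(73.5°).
cos(73.5°) = √((1 + cos 147°)/2) = 0.284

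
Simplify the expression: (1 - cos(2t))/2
(1 - cos(2t))/2 = sin²t (using Power reduction)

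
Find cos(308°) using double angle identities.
cos(308°) = cos²154° - sin²154° = 0.6157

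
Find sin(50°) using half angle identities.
sin(50°) = √((1 - cos 100°)/2) = 0.766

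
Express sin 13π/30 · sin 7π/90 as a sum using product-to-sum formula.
sin 13π/30 sin 7π/90 = (1/2)[cos(13π/30-7π/90) - cos(13π/30+7π/90)]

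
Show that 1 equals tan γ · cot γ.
RHS = (sin γ/cos γ) · (cos γ/sin γ) = 1 = LHS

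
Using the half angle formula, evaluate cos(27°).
cos(27°) = √((1 + cos 54°)/2) = 0.891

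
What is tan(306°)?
tan(306°) = -1.376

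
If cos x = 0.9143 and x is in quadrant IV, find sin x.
sin x = -0.405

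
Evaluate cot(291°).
cot(291°) = -0.3839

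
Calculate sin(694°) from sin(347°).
sin(694°) = 2 sin 347° cos 347° = -0.4384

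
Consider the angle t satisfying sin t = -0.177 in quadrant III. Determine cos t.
cos t = ±√(1 - sin²t) = -0.9842 (negative in QIII)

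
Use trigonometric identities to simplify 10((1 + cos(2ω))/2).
10((1 + cos(2ω))/2) = 10(cos²ω) (using Power reduction)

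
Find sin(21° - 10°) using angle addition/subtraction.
sin(21° - 10°) = sin 21° cos 10° - cos 21° sin 10° = 0.1908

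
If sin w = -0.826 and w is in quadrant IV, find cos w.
cos w = 0.5637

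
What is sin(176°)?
sin(176°) = 0.06976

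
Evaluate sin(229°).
sin(229°) = -0.7547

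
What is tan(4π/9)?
tan(4π/9) = 5.671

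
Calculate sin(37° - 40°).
sin(37° - 40°) = sin 37° cos 40° - cos 37° sin 40° = -0.05234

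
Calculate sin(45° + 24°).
sin(45° + 24°) = sin 45° cos 24° + cos 45° sin 24° = 0.9336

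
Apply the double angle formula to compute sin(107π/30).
sin(107π/30) = 2 sin 107π/60 cos 107π/60 = -0.9781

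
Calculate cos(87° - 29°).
cos(87° - 29°) = cos 87° cos 29° + sin 87° sin 29° = 0.5299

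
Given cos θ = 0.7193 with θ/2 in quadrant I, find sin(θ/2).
sin(θ/2) = ±√((1 - cos θ)/2); positive since θ/2 ∈ QI, so sin(θ/2) = 0.3746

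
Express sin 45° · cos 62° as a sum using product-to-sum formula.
sin 45° cos 62° = (1/2)[sin(45°+62°) + sin(45°-62°)]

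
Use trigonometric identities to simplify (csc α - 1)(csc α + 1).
(csc α - 1)(csc α + 1) = cot²α (using Diff. of squares)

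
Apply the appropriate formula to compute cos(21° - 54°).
cos(21° - 54°) = cos 21° cos 54° + sin 21° sin 54° = 0.8387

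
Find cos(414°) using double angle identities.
cos(414°) = cos²207° - sin²207° = 0.5878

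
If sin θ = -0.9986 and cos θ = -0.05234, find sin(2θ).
sin(2θ) = 2 sin θ cos θ = 0.1045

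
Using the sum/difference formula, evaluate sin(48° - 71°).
sin(48° - 71°) = sin 48° cos 71° - cos 48° sin 71° = -0.3907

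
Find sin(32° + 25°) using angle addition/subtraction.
sin(32° + 25°) = sin 32° cos 25° + cos 32° sin 25° = 0.8387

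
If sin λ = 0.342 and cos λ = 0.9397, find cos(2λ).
cos(2λ) = cos²λ - sin²λ = 0.7661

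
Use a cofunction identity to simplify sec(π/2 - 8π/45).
sec(π/2 - 8π/45) = csc(8π/45)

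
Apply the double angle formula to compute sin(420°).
sin(420°) = 2 sin 210° cos 210° = √3/2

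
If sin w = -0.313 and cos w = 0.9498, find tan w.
tan w = sin w / cos w = -0.3295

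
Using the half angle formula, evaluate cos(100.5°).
cos(100.5°) = -√((1 + cos 201°)/2) = -0.1822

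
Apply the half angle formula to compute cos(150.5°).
cos(150.5°) = -√((1 + cos 301°)/2) = -0.8704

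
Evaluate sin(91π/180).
sin(91π/180) = 0.9998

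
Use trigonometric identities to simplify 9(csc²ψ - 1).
9(csc²ψ - 1) = 9(cot²ψ) (using Pythagorean identity)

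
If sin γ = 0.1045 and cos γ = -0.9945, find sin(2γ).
sin(2γ) = 2 sin γ cos γ = -0.2079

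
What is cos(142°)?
cos(142°) = -0.788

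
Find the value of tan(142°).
tan(142°) = -0.7813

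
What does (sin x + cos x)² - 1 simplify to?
(sin x + cos x)² - 1 = sin(2x) (using Pythagorean + double angle)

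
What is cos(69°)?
cos(69°) = 0.3584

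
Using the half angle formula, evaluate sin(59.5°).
sin(59.5°) = √((1 - cos 119°)/2) = 0.8616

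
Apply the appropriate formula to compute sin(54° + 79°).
sin(54° + 79°) = sin 54° cos 79° + cos 54° sin 79° = 0.7314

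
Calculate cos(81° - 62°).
cos(81° - 62°) = cos 81° cos 62° + sin 81° sin 62° = 0.9455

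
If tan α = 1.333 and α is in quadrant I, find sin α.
sin α = 0.7999 (using tan²α + 1 = sec²α)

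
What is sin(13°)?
sin(13°) = 0.225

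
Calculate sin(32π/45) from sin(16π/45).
sin(32π/45) = 2 sin 16π/45 cos 16π/45 = 0.788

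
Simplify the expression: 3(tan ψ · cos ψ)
3(tan ψ · cos ψ) = 3(sin ψ) (using Quotient identity)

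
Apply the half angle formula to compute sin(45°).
sin(45°) = √((1 - cos 90°)/2) = √2/2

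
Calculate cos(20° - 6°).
cos(20° - 6°) = cos 20° cos 6° + sin 20° sin 6° = 0.9703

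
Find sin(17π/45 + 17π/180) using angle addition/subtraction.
sin(17π/45 + 17π/180) = sin 17π/45 cos 17π/180 + cos 17π/45 sin 17π/180 = 0.9962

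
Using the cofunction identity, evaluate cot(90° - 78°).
cot(90° - 78°) = tan(78°) = 4.705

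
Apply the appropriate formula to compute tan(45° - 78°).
tan(45° - 78°) = (tan 45° - tan 78°)/(1 + tan 45° tan 78°) = -0.6494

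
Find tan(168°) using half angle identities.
tan(168°) = sin 336° / (1 + cos 336°) = -0.2126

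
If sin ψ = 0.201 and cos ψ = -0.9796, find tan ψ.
tan ψ = sin ψ / cos ψ = -0.2052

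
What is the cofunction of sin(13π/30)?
sin(13π/30) = cos(π/2 - 13π/30) = cos(π/15)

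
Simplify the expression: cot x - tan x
cot x - tan x = 2 cot(2x) (using Double angle)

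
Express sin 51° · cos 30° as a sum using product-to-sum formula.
sin 51° cos 30° = (1/2)[sin(51°+30°) + sin(51°-30°)]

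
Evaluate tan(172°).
tan(172°) = -0.1405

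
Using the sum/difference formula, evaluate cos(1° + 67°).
cos(1° + 67°) = cos 1° cos 67° - sin 1° sin 67° = 0.3746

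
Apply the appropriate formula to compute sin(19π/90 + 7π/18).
sin(19π/90 + 7π/18) = sin 19π/90 cos 7π/18 + cos 19π/90 sin 7π/18 = 0.9511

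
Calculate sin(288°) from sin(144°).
sin(288°) = 2 sin 144° cos 144° = -0.9511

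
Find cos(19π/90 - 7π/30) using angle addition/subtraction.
cos(19π/90 - 7π/30) = cos 19π/90 cos 7π/30 + sin 19π/90 sin 7π/30 = 0.9976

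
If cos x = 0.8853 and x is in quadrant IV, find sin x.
sin x = -0.465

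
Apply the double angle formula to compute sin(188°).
sin(188°) = 2 sin 94° cos 94° = -0.1392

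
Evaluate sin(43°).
sin(43°) = 0.682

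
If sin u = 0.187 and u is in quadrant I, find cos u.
cos u = 0.9824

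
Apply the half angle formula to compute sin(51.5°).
sin(51.5°) = √((1 - cos 103°)/2) = 0.7826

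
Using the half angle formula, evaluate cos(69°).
cos(69°) = √((1 + cos 138°)/2) = 0.3584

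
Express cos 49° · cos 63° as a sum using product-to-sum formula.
cos 49° cos 63° = (1/2)[cos(49°-63°) + cos(49°+63°)]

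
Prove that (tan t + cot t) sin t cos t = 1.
LHS = (sin t/cos t + cos t/sin t) sin t cos t = ((sin²t + cos²t)/(sin t cos t)) · sin t cos t = sin²t + cos²t = 1 = RHS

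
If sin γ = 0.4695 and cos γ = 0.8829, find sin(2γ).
sin(2γ) = 2 sin γ cos γ = 0.829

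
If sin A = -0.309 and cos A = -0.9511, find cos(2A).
cos(2A) = cos²A - sin²A = 0.8091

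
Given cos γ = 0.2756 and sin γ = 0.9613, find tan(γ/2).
tan(γ/2) = sin γ / (1 + cos γ) = 0.7536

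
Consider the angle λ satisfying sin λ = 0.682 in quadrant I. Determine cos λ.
cos λ = √(1 - sin²λ) = 0.7314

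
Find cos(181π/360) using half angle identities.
cos(181π/360) = -√((1 + cos 181π/180)/2) = -0.008727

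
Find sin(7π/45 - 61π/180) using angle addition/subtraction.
sin(7π/45 - 61π/180) = sin 7π/45 cos 61π/180 - cos 7π/45 sin 61π/180 = -0.5446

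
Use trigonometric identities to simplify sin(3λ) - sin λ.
sin(3λ) - sin λ = 2 cos(2λ) sin λ (using Sum-to-product)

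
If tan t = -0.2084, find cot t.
cot t = 1/tan t = -4.798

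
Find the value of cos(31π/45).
cos(31π/45) = -0.5592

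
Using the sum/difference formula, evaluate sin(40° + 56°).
sin(40° + 56°) = sin 40° cos 56° + cos 40° sin 56° = 0.9945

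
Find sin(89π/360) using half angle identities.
sin(89π/360) = √((1 - cos 89π/180)/2) = 0.7009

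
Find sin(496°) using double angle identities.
sin(496°) = 2 sin 248° cos 248° = 0.6947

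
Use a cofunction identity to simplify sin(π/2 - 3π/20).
sin(π/2 - 3π/20) = cos(3π/20)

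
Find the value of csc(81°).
csc(81°) = 1.012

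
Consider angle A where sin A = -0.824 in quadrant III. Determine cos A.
cos A = ±√(1 - sin²A) = -0.5666 (negative in QIII)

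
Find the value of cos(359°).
cos(359°) = 0.9998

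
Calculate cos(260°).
cos(260°) = -0.1736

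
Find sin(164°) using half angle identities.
sin(164°) = √((1 - cos 328°)/2) = 0.2756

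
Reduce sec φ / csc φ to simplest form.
sec φ / csc φ = tan φ (using Reciprocal identities)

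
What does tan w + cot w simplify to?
tan w + cot w = sec w csc w (using Quotient identities)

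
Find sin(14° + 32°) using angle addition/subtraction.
sin(14° + 32°) = sin 14° cos 32° + cos 14° sin 32° = 0.7193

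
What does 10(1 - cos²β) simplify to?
10(1 - cos²β) = 10(sin²β) (using Pythagorean identity)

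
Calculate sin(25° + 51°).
sin(25° + 51°) = sin 25° cos 51° + cos 25° sin 51° = 0.9703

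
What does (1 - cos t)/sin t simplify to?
(1 - cos t)/sin t = tan(t/2) (using Half angle)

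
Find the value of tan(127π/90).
tan(127π/90) = 3.487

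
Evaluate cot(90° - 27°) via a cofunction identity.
cot(90° - 27°) = tan(27°) = 0.5095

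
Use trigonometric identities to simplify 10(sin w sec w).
10(sin w sec w) = 10(tan w) (using Reciprocal + quotient)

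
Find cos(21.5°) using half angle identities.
cos(21.5°) = √((1 + cos 43°)/2) = 0.9304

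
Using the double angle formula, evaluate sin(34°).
sin(34°) = 2 sin 17° cos 17° = 0.5592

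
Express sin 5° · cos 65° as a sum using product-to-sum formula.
sin 5° cos 65° = (1/2)[sin(5°+65°) + sin(5°-65°)]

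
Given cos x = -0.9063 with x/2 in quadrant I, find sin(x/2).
sin(x/2) = ±√((1 - cos x)/2); positive since x/2 ∈ QI, so sin(x/2) = 0.9763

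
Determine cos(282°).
cos(282°) = 0.2079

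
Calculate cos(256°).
cos(256°) = -0.2419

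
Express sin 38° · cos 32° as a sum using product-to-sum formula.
sin 38° cos 32° = (1/2)[sin(38°+32°) + sin(38°-32°)]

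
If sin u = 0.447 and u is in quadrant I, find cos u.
cos u = 0.8945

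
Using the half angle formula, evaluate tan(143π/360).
tan(143π/360) = sin 143π/180 / (1 + cos 143π/180) = 2.989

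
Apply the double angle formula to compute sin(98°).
sin(98°) = 2 sin 49° cos 49° = 0.9903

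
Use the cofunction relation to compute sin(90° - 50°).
sin(90° - 50°) = cos(50°) = 0.6428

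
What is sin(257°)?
sin(257°) = -0.9744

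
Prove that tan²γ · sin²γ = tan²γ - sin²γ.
RHS = sin²γ/cos²γ - sin²γ = sin²γ(1/cos²γ - 1) = sin²γ · (1 - cos²γ)/cos²γ = sin²γ · sin²γ/cos²γ = sin²γ · tan²γ = LHS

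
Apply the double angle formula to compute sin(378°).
sin(378°) = 2 sin 189° cos 189° = 0.309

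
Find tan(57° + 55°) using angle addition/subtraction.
tan(57° + 55°) = (tan 57° + tan 55°)/(1 - tan 57° tan 55°) = -2.475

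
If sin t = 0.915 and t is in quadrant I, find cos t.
cos t = 0.4035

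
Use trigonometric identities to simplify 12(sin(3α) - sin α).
12(sin(3α) - sin α) = 12(2 cos(2α) sin α) (using Sum-to-product)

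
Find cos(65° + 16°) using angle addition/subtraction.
cos(65° + 16°) = cos 65° cos 16° - sin 65° sin 16° = 0.1564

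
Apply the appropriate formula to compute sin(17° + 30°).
sin(17° + 30°) = sin 17° cos 30° + cos 17° sin 30° = 0.7314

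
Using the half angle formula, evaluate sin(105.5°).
sin(105.5°) = √((1 - cos 211°)/2) = 0.9636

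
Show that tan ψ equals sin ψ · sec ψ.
RHS = sin ψ · (1/cos ψ) = sin ψ/cos ψ = tan ψ = LHS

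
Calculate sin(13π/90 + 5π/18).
sin(13π/90 + 5π/18) = sin 13π/90 cos 5π/18 + cos 13π/90 sin 5π/18 = 0.9703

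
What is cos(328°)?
cos(328°) = 0.848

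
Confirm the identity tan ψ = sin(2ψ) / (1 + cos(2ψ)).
RHS = 2 sin ψ cos ψ / (2cos²ψ) = sin ψ/cos ψ = tan ψ = LHS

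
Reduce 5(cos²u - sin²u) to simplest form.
5(cos²u - sin²u) = 5(cos(2u)) (using Double angle)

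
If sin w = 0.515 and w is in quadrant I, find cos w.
cos w = 0.8572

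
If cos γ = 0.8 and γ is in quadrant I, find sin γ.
sin γ = 0.6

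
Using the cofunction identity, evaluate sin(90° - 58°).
sin(90° - 58°) = cos(58°) = 0.5299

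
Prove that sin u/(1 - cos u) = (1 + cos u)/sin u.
LHS = sin u(1 + cos u) / ((1 - cos u)(1 + cos u)) = sin u(1 + cos u) / (1 - cos²u) = sin u(1 + cos u) / sin²u = (1 + cos u)/sin u = RHS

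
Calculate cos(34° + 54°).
cos(34° + 54°) = cos 34° cos 54° - sin 34° sin 54° = 0.0349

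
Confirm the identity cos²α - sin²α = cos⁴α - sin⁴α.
RHS = (cos²α - sin²α)(cos²α + sin²α) = (cos²α - sin²α) · 1 = cos²α - sin²α = LHS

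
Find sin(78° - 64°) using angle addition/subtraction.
sin(78° - 64°) = sin 78° cos 64° - cos 78° sin 64° = 0.2419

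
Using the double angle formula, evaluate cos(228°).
cos(228°) = cos²114° - sin²114° = -0.6691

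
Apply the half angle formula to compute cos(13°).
cos(13°) = √((1 + cos 26°)/2) = 0.9744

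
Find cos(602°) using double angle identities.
cos(602°) = cos²301° - sin²301° = -0.4695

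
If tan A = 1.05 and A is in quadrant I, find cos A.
cos A = 0.6897 (using tan²A + 1 = sec²A)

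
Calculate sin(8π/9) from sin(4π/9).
sin(8π/9) = 2 sin 4π/9 cos 4π/9 = 0.342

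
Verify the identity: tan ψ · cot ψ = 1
LHS = (sin ψ/cos ψ) · (cos ψ/sin ψ) = 1 = RHS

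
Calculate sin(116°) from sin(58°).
sin(116°) = 2 sin 58° cos 58° = 0.8988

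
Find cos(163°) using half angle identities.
cos(163°) = -√((1 + cos 326°)/2) = -0.9563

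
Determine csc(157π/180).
csc(157π/180) = 2.559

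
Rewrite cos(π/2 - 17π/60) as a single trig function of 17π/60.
cos(π/2 - 17π/60) = sin(17π/60)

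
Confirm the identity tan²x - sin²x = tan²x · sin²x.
LHS = sin²x/cos²x - sin²x = sin²x(1/cos²x - 1) = sin²x · (1 - cos²x)/cos²x = sin²x · sin²x/cos²x = sin²x · tan²x = RHS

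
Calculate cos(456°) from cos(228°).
cos(456°) = cos²228° - sin²228° = -0.1045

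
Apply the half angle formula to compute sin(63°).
sin(63°) = √((1 - cos 126°)/2) = 0.891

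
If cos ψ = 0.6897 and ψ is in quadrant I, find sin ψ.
sin ψ = 0.7241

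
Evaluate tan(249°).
tan(249°) = 2.605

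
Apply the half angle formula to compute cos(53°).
cos(53°) = √((1 + cos 106°)/2) = 0.6018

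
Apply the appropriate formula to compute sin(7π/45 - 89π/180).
sin(7π/45 - 89π/180) = sin 7π/45 cos 89π/180 - cos 7π/45 sin 89π/180 = -0.8746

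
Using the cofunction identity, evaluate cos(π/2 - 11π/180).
cos(π/2 - 11π/180) = sin(11π/180) = 0.1908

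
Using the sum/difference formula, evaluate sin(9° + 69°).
sin(9° + 69°) = sin 9° cos 69° + cos 9° sin 69° = 0.9781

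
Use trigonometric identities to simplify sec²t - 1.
sec²t - 1 = tan²t (using Pythagorean identity)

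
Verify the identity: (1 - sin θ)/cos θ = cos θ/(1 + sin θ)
LHS = (1 - sin θ)(1 + sin θ) / (cos θ(1 + sin θ)) = (1 - sin²θ) / (cos θ(1 + sin θ)) = cos²θ / (cos θ(1 + sin θ)) = cos θ/(1 + sin θ) = RHS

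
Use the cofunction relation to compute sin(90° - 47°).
sin(90° - 47°) = cos(47°) = 0.682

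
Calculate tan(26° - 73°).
tan(26° - 73°) = (tan 26° - tan 73°)/(1 + tan 26° tan 73°) = -1.072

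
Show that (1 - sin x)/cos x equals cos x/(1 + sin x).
LHS = (1 - sin x)(1 + sin x) / (cos x(1 + sin x)) = (1 - sin²x) / (cos x(1 + sin x)) = cos²x / (cos x(1 + sin x)) = cos x/(1 + sin x) = RHS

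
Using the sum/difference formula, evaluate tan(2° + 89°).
tan(2° + 89°) = (tan 2° + tan 89°)/(1 - tan 2° tan 89°) = -57.29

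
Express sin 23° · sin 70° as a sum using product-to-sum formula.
sin 23° sin 70° = (1/2)[cos(23°-70°) - cos(23°+70°)]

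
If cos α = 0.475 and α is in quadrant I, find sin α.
sin α = 0.88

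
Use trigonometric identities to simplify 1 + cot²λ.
1 + cot²λ = csc²λ (using Pythagorean identity)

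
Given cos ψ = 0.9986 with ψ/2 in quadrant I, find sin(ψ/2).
sin(ψ/2) = ±√((1 - cos ψ)/2); positive since ψ/2 ∈ QI, so sin(ψ/2) = 0.02646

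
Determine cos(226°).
cos(226°) = -0.6947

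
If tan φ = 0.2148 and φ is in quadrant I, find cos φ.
cos φ = 0.9777 (using tan²φ + 1 = sec²φ)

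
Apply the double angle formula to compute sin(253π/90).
sin(253π/90) = 2 sin 253π/180 cos 253π/180 = 0.5592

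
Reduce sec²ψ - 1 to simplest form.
sec²ψ - 1 = tan²ψ (using Pythagorean identity)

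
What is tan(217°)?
tan(217°) = 0.7536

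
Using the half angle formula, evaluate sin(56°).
sin(56°) = √((1 - cos 112°)/2) = 0.829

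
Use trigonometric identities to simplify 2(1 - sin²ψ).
2(1 - sin²ψ) = 2(cos²ψ) (using Pythagorean identity)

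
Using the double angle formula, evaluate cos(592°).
cos(592°) = cos²296° - sin²296° = -0.6157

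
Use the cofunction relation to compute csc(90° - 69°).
csc(90° - 69°) = sec(69°) = 2.79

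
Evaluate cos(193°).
cos(193°) = -0.9744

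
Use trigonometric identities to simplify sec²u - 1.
sec²u - 1 = tan²u (using Pythagorean identity)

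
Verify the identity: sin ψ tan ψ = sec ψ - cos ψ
RHS = 1/cos ψ - cos ψ = (1 - cos²ψ)/cos ψ = sin²ψ/cos ψ = sin ψ · (sin ψ/cos ψ) = sin ψ tan ψ = LHS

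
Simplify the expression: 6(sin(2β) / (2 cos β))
6(sin(2β) / (2 cos β)) = 6(sin β) (using Double angle)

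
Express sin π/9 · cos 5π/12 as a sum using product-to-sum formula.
sin π/9 cos 5π/12 = (1/2)[sin(π/9+5π/12) + sin(π/9-5π/12)]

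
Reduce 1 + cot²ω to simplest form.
1 + cot²ω = csc²ω (using Pythagorean identity)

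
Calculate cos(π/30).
cos(π/30) = 0.9945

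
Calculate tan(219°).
tan(219°) = 0.8098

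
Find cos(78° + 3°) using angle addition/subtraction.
cos(78° + 3°) = cos 78° cos 3° - sin 78° sin 3° = 0.1564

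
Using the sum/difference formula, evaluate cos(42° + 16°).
cos(42° + 16°) = cos 42° cos 16° - sin 42° sin 16° = 0.5299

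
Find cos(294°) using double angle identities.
cos(294°) = cos²147° - sin²147° = 0.4067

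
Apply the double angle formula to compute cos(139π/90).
cos(139π/90) = cos²139π/180 - sin²139π/180 = 0.1392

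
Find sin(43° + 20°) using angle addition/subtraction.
sin(43° + 20°) = sin 43° cos 20° + cos 43° sin 20° = 0.891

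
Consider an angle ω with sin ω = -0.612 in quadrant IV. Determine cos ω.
cos ω = √(1 - sin²ω) = 0.7909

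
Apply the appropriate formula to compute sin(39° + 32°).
sin(39° + 32°) = sin 39° cos 32° + cos 39° sin 32° = 0.9455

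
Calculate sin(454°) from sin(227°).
sin(454°) = 2 sin 227° cos 227° = 0.9976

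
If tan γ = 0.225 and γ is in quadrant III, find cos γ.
cos γ = -0.9756 (using tan²γ + 1 = sec²γ)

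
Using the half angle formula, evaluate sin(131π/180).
sin(131π/180) = √((1 - cos 131π/90)/2) = 0.7547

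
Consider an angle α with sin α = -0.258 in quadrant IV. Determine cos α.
cos α = √(1 - sin²α) = 0.9661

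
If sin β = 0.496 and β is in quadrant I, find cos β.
cos β = 0.8683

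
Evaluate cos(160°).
cos(160°) = -0.9397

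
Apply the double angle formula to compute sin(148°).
sin(148°) = 2 sin 74° cos 74° = 0.5299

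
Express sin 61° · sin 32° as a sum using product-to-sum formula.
sin 61° sin 32° = (1/2)[cos(61°-32°) - cos(61°+32°)]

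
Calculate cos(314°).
cos(314°) = 0.6947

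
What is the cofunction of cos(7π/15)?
cos(7π/15) = sin(π/2 - 7π/15) = sin(π/30)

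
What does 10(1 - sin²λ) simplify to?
10(1 - sin²λ) = 10(cos²λ) (using Pythagorean identity)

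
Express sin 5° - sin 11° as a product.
sin 5° - sin 11° = 2 cos(8°) sin(-3°)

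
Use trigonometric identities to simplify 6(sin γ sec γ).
6(sin γ sec γ) = 6(tan γ) (using Reciprocal + quotient)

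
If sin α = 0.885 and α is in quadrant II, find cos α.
cos α = -0.4656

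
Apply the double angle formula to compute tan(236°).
tan(236°) = 2 tan 118° / (1 - tan²118°) = 1.483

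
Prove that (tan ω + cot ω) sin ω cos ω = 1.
LHS = (sin ω/cos ω + cos ω/sin ω) sin ω cos ω = ((sin²ω + cos²ω)/(sin ω cos ω)) · sin ω cos ω = sin²ω + cos²ω = 1 = RHS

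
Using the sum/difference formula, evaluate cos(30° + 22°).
cos(30° + 22°) = cos 30° cos 22° - sin 30° sin 22° = 0.6157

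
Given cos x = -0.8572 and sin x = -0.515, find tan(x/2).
tan(x/2) = sin x / (1 + cos x) = -3.606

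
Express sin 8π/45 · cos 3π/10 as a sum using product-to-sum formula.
sin 8π/45 cos 3π/10 = (1/2)[sin(8π/45+3π/10) + sin(8π/45-3π/10)]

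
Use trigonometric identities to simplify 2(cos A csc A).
2(cos A csc A) = 2(cot A) (using Reciprocal + quotient)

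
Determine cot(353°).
cot(353°) = -8.144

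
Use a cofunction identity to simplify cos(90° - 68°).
cos(90° - 68°) = sin(68°)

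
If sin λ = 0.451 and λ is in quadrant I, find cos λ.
cos λ = 0.8925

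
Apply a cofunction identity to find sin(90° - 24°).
sin(90° - 24°) = cos(24°) = 0.9135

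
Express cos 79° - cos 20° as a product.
cos 79° - cos 20° = -2 sin(49.5°) sin(29.5°)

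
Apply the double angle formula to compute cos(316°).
cos(316°) = cos²158° - sin²158° = 0.7193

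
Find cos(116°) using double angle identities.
cos(116°) = cos²58° - sin²58° = -0.4384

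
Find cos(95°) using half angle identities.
cos(95°) = -√((1 + cos 190°)/2) = -0.08716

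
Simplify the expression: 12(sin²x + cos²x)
12(sin²x + cos²x) = 12 (using Pythagorean identity)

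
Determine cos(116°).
cos(116°) = -0.4384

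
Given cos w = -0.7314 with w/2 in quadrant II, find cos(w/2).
cos(w/2) = ±√((1 + cos w)/2); negative since w/2 ∈ QII, so cos(w/2) = -0.3665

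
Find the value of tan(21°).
tan(21°) = 0.3839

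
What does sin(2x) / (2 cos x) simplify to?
sin(2x) / (2 cos x) = sin x (using Double angle)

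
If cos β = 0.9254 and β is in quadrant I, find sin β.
sin β = 0.379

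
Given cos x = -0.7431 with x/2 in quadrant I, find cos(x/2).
cos(x/2) = ±√((1 + cos x)/2); positive since x/2 ∈ QI, so cos(x/2) = 0.3584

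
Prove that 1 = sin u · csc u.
RHS = sin u · (1/sin u) = 1 = LHS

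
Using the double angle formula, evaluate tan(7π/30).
tan(7π/30) = 2 tan 7π/60 / (1 - tan²7π/60) = 0.9004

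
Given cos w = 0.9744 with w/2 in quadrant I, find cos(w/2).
cos(w/2) = ±√((1 + cos w)/2); positive since w/2 ∈ QI, so cos(w/2) = 0.9936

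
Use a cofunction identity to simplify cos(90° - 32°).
cos(90° - 32°) = sin(32°)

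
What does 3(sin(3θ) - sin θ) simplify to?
3(sin(3θ) - sin θ) = 3(2 cos(2θ) sin θ) (using Sum-to-product)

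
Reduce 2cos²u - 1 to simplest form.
2cos²u - 1 = cos(2u) (using Double angle)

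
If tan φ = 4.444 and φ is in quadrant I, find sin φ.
sin φ = 0.9756 (using tan²φ + 1 = sec²φ)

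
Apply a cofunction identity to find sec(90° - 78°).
sec(90° - 78°) = csc(78°) = 1.022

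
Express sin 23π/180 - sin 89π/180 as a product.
sin 23π/180 - sin 89π/180 = 2 cos(14π/45) sin(-11π/60)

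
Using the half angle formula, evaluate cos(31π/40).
cos(31π/40) = -√((1 + cos 31π/20)/2) = -0.7604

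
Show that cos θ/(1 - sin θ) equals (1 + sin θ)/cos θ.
RHS = (1 + sin θ)(1 - sin θ) / (cos θ(1 - sin θ)) = (1 - sin²θ) / (cos θ(1 - sin θ)) = cos²θ / (cos θ(1 - sin θ)) = cos θ/(1 - sin θ) = LHS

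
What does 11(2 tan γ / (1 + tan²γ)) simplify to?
11(2 tan γ / (1 + tan²γ)) = 11(sin(2γ)) (using Double angle)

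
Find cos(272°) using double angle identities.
cos(272°) = 1 - 2sin²136° = 0.0349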